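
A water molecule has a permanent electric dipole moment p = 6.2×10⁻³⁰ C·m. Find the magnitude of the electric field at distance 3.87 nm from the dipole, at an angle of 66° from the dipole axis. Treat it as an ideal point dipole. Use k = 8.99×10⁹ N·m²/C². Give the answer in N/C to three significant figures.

E ≈ 1.18×10⁶ N/C

At angle θ the dipole field magnitude is E = (kp/r³)·√(1 + 3cos²θ).
kp/r³ = (8.99×10⁹)(6.20×10⁻³⁰) / (3.87×10⁻⁹)³ = 9.617×10⁵ N/C.
√(1 + 3cos²66°) = √(1 + 3·0.1654) = √1.4963 ≈ 1.2232.
E ≈ 9.617×10⁵ × 1.223 = 1.176×10⁶ N/C.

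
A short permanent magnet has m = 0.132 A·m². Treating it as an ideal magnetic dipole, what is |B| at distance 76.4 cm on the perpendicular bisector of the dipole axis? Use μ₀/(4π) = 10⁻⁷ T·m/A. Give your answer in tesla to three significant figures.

In the equatorial plane B = (μ₀/4π)·m/r³ (half the axial value).
B = (10⁻⁷)·(0.132) / (0.764)³ = 2.960×10⁻⁸ T.

B ≈ 2.96×10⁻⁸ T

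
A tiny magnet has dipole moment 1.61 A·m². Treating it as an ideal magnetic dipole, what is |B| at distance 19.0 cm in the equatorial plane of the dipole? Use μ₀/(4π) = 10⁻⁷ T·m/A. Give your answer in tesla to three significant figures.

B ≈ 2.35×10⁻⁵ T

In the equatorial plane B = (μ₀/4π)·m/r³ (half the axial value).
B = (10⁻⁷)·(1.61) / (0.190)³ = 2.347×10⁻⁵ T.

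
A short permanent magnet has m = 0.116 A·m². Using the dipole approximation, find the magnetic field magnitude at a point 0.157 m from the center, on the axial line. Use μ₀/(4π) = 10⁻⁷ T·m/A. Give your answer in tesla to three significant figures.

B ≈ 5.99×10⁻⁶ T

On axis B = (μ₀/4π)·2m/r³.
B = 2·(10⁻⁷)·(0.116) / (0.157)³ = 5.995×10⁻⁶ T.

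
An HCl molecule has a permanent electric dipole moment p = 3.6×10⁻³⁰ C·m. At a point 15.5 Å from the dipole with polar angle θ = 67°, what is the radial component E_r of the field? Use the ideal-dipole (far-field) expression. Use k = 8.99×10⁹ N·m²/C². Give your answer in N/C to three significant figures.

For a dipole, E_r = (2kp cosθ)/r³.
kp/r³ = (8.99×10⁹)(3.60×10⁻³⁰)/(1.55×10⁻⁹)³ = 8.691×10⁶ N/C.
E_r = 2·8.691×10⁶·cos67° = 6.792×10⁶ N/C.

E_r ≈ 6.79×10⁶ N/C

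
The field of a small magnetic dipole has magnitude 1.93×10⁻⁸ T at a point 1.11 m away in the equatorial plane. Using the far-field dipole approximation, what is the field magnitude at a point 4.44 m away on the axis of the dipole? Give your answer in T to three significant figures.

B ≈ 6.03×10⁻¹⁰ T

Dipole fields scale as 1/r³ in the far field.
The axial field is twice the equatorial field at the same r, so the geometry factor is 2/1.
B₂ = B₁ · (2/1) · (r₁/r₂)³ = 1.93×10⁻⁸ · 2 · (1.11/4.44)³.
(r₁/r₂)³ = (0.25)³ = 0.01562.
B₂ ≈ 6.031×10⁻¹⁰ T.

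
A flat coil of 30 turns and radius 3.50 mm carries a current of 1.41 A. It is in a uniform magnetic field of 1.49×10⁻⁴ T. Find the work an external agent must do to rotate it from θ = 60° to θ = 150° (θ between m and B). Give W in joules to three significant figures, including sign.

W ≈ 3.31×10⁻⁷ J

m = NIA = NIπa² = 30·(1.41)·π·(0.00350)² = 0.001628 A·m².
W_ext = ΔU = −mB cosθ₂ + mB cosθ₁ = mB(cosθ₁ − cosθ₂).
W = (0.001628)(1.49×10⁻⁴)·(cos60° − cos150°) = (2.426×10⁻⁷)·(+1.3660) = 3.314×10⁻⁷ J.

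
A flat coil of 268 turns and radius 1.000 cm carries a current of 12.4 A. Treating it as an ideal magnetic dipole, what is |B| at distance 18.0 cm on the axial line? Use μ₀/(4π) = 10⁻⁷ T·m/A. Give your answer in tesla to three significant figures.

m = NIA = NIπa² = 268·(12.4)·π·(0.0100)² = 1.044 A·m².
On axis B = (μ₀/4π)·2m/r³.
B = 2·(10⁻⁷)·(1.044) / (0.180)³ = 3.580×10⁻⁵ T.

B ≈ 3.58×10⁻⁵ T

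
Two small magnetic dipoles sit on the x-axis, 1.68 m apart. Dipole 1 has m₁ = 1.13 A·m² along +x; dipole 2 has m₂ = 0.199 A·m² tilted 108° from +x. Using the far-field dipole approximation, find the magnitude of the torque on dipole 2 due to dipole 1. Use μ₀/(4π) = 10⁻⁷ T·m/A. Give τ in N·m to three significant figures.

Dipole B is on the axis of dipole A, so B₁ there is axial: B₁ = (μ₀/4π)·2m₁/r³ along +x.
B₁ = 2(10⁻⁷)(1.13)/(1.68)³ = 4.766×10⁻⁸ T.
τ = m₂ B₁ sinθ.
τ = (0.199)(4.766×10⁻⁸)·sin108° = 9.021×10⁻⁹ N·m.

τ ≈ 9.02×10⁻⁹ N·m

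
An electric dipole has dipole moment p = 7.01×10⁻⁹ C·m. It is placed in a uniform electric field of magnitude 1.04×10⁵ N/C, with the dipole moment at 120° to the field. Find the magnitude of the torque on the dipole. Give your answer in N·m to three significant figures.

Torque on an electric dipole: τ = pE sinθ.
τ = (7.01×10⁻⁹)(1.04×10⁵)·sin120° = 6.314×10⁻⁴ N·m.

τ ≈ 6.31×10⁻⁴ N·m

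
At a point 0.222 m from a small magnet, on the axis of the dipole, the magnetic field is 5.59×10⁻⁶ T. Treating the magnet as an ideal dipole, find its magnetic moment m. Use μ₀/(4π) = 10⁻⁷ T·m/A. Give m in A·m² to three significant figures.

On axis B = (μ₀/4π)·2m/r³, so m = Br³·4π/(μ₀·2).
m = (5.59×10⁻⁶)·(0.222)³ / (2·10⁻⁷) = 0.3058 A·m².

m ≈ 0.306 A·m²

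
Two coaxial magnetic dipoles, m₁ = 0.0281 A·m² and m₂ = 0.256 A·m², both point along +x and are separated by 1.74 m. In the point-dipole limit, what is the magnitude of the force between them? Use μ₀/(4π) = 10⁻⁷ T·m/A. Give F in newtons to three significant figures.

F ≈ 4.71×10⁻¹⁰ N

On-axis B of dipole 1: B = (μ₀/4π)·2m₁/r³. Force on dipole 2: F = m₂·dB/dr.
dB/dr = −(μ₀/4π)·6m₁/r⁴, so |F| = (μ₀/4π)·6m₁m₂/r⁴.
F = 6(10⁻⁷)(0.0281)(0.256)/(1.74)⁴ = 4.709×10⁻¹⁰ N.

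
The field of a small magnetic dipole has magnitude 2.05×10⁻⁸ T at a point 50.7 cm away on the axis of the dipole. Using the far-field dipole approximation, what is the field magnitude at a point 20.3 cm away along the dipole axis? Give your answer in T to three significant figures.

B ≈ 3.19×10⁻⁷ T

Dipole fields scale as 1/r³ in the far field; the geometry is the same at both points.
B₂ = B₁ · (r₁/r₂)³ = 2.05×10⁻⁸ · (50.7/20.3)³.
(r₁/r₂)³ = (2.498)³ = 15.58.
B₂ ≈ 3.194×10⁻⁷ T.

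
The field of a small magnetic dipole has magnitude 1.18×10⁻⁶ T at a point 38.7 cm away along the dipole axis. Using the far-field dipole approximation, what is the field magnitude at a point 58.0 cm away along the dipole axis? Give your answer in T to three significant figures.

Dipole fields scale as 1/r³ in the far field; the geometry is the same at both points.
B₂ = B₁ · (r₁/r₂)³ = 1.18×10⁻⁶ · (38.7/58.0)³.
(r₁/r₂)³ = (0.6672)³ = 0.2971.
B₂ ≈ 3.505×10⁻⁷ T.

B ≈ 3.51×10⁻⁷ T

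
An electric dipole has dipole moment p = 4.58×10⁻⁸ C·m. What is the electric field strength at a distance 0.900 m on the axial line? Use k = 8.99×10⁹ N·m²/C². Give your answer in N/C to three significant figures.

On the dipole axis E = 2kp/r³.
E = 2·(8.99×10⁹)(4.58×10⁻⁸) / (0.900)³ = 1130 N/C.

E ≈ 1130 N/C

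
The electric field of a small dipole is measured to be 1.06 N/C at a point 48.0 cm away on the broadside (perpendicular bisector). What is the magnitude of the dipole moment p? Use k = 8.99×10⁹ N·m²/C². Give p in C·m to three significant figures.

In the equatorial plane E = kp/r³, so p = Er³/(k).
p = (1.06)·(0.480)³ / (8.99×10⁹) = 1.304×10⁻¹¹ C·m.

p ≈ 1.30×10⁻¹¹ C·m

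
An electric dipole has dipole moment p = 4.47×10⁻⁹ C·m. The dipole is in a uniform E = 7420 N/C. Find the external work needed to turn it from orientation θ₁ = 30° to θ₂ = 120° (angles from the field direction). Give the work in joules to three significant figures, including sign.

W ≈ 4.53×10⁻⁵ J

W_ext = ΔU = U(θ₂) − U(θ₁) = −pE cosθ₂ − (−pE cosθ₁) = pE(cosθ₁ − cosθ₂).
W = (4.47×10⁻⁹)(7420)·(cos30° − cos120°) = (3.317×10⁻⁵)·(+1.3660) = 4.531×10⁻⁵ J.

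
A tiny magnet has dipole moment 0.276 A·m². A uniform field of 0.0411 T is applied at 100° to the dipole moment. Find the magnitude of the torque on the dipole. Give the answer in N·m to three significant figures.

Torque on a magnetic dipole: τ = mB sinθ.
τ = (0.276)(0.0411)·sin100° = 0.01117 N·m.

τ ≈ 0.0112 N·m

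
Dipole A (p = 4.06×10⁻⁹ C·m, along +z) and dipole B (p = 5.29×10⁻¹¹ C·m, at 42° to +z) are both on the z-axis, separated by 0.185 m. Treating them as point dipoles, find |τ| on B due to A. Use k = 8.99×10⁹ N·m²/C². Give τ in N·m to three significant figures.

The second dipole sits on the axis of the first, so the field there is axial: E₁ = 2kp₁/r³ along +z.
E₁ = 2(8.99×10⁹)(4.06×10⁻⁹)/(0.185)³ = 1.153×10⁴ N/C.
Torque on the second dipole: τ = p₂ E₁ sinθ.
τ = (5.29×10⁻¹¹)(1.153×10⁴)·sin42° = 4.081×10⁻⁷ N·m.

τ ≈ 4.08×10⁻⁷ N·m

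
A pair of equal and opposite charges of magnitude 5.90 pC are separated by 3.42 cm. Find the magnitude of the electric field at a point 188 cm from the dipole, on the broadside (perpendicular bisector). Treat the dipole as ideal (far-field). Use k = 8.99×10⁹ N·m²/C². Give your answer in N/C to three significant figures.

Dipole moment p = qd = (5.90×10⁻¹² C)(0.0342 m) = 2.018×10⁻¹³ C·m.
In the equatorial plane E = kp/r³.
E = (8.99×10⁹)(2.018×10⁻¹³) / (1.88)³ = 2.730×10⁻⁴ N/C.

E ≈ 2.73×10⁻⁴ N/C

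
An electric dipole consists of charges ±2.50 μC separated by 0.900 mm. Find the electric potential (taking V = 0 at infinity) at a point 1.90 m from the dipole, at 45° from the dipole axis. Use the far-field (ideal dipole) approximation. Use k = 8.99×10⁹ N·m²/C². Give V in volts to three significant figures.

V ≈ 3.96 V

Dipole moment p = qd = (2.50×10⁻⁶ C)(9.00×10⁻⁴ m) = 2.25×10⁻⁹ C·m.
The dipole potential is V = kp cosθ / r².
V = (8.99×10⁹)(2.25×10⁻⁹)·cos45° / (1.90)² = 3.962 V.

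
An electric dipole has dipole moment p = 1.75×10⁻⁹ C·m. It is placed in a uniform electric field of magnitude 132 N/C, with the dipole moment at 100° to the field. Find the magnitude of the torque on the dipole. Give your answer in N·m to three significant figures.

τ ≈ 2.27×10⁻⁷ N·m

Torque on an electric dipole: τ = pE sinθ.
τ = (1.75×10⁻⁹)(132)·sin100° = 2.275×10⁻⁷ N·m.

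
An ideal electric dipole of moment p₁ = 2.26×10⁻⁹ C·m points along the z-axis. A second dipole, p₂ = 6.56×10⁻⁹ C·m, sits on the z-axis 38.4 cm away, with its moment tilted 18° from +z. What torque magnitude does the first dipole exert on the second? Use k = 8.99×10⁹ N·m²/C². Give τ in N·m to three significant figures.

The second dipole sits on the axis of the first, so the field there is axial: E₁ = 2kp₁/r³ along +z.
E₁ = 2(8.99×10⁹)(2.26×10⁻⁹)/(0.384)³ = 717.6 N/C.
Torque on the second dipole: τ = p₂ E₁ sinθ.
τ = (6.56×10⁻⁹)(717.6)·sin18° = 1.455×10⁻⁶ N·m.

τ ≈ 1.45×10⁻⁶ N·m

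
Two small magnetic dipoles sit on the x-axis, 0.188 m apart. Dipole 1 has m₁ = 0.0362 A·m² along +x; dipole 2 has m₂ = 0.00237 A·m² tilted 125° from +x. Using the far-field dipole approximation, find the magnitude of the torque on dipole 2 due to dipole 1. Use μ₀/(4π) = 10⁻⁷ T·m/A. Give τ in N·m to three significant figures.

τ ≈ 2.12×10⁻⁹ N·m

Dipole B is on the axis of dipole A, so B₁ there is axial: B₁ = (μ₀/4π)·2m₁/r³ along +x.
B₁ = 2(10⁻⁷)(0.0362)/(0.188)³ = 1.090×10⁻⁶ T.
τ = m₂ B₁ sinθ.
τ = (0.00237)(1.090×10⁻⁶)·sin125° = 2.115×10⁻⁹ N·m.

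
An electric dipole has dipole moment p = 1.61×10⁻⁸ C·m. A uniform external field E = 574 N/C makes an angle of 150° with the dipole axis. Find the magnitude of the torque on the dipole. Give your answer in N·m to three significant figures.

Torque on an electric dipole: τ = pE sinθ.
τ = (1.61×10⁻⁸)(574)·sin150° = 4.621×10⁻⁶ N·m.

τ ≈ 4.62×10⁻⁶ N·m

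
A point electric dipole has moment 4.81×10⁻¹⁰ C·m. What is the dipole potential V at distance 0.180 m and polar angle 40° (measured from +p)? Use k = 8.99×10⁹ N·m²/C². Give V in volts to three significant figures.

The dipole potential is V = kp cosθ / r².
V = (8.99×10⁹)(4.81×10⁻¹⁰)·cos40° / (0.180)² = 102.2 V.

V ≈ 102 V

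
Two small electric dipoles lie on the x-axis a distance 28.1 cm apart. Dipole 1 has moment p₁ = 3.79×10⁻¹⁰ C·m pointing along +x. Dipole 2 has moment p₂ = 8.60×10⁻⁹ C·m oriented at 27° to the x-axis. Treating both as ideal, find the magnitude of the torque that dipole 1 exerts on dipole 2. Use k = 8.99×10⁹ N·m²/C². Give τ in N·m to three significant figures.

τ ≈ 1.20×10⁻⁶ N·m

The second dipole sits on the axis of the first, so the field there is axial: E₁ = 2kp₁/r³ along +x.
E₁ = 2(8.99×10⁹)(3.79×10⁻¹⁰)/(0.281)³ = 307.1 N/C.
Torque on the second dipole: τ = p₂ E₁ sinθ.
τ = (8.60×10⁻⁹)(307.1)·sin27° = 1.199×10⁻⁶ N·m.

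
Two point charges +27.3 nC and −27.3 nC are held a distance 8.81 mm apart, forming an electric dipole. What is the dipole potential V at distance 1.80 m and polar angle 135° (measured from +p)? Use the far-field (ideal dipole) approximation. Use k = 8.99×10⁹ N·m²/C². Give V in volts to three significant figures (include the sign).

Dipole moment p = qd = (2.73×10⁻⁸ C)(0.00881 m) = 2.405×10⁻¹⁰ C·m.
The dipole potential is V = kp cosθ / r².
V = (8.99×10⁹)(2.405×10⁻¹⁰)·cos135° / (1.80)² = -0.4719 V.

V ≈ -0.472 V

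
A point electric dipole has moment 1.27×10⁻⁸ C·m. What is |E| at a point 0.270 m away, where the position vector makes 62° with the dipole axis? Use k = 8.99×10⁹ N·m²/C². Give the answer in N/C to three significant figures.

At angle θ the dipole field magnitude is E = (kp/r³)·√(1 + 3cos²θ).
kp/r³ = (8.99×10⁹)(1.27×10⁻⁸) / (0.270)³ = 5801 N/C.
√(1 + 3cos²62°) = √(1 + 3·0.2204) = √1.6612 ≈ 1.2889.
E ≈ 5801 × 1.289 = 7476 N/C.

E ≈ 7480 N/C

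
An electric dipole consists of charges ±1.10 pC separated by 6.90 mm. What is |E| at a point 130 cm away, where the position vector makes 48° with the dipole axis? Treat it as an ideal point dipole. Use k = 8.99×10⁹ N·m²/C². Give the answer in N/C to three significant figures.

Dipole moment p = qd = (1.10×10⁻¹² C)(0.00690 m) = 7.59×10⁻¹⁵ C·m.
At angle θ the dipole field magnitude is E = (kp/r³)·√(1 + 3cos²θ).
kp/r³ = (8.99×10⁹)(7.59×10⁻¹⁵) / (1.30)³ = 3.106×10⁻⁵ N/C.
√(1 + 3cos²48°) = √(1 + 3·0.4477) = √2.3432 ≈ 1.5308.
E ≈ 3.106×10⁻⁵ × 1.531 = 4.754×10⁻⁵ N/C.

E ≈ 4.75×10⁻⁵ N/C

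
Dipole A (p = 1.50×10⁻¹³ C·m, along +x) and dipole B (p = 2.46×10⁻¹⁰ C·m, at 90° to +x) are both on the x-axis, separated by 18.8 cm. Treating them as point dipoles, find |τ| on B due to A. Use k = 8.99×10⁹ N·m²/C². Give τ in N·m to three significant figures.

The second dipole sits on the axis of the first, so the field there is axial: E₁ = 2kp₁/r³ along +x.
E₁ = 2(8.99×10⁹)(1.50×10⁻¹³)/(0.188)³ = 0.4059 N/C.
Torque on the second dipole: τ = p₂ E₁ sinθ.
τ = (2.46×10⁻¹⁰)(0.4059)·sin90° = 9.985×10⁻¹¹ N·m.

τ ≈ 9.98×10⁻¹¹ N·m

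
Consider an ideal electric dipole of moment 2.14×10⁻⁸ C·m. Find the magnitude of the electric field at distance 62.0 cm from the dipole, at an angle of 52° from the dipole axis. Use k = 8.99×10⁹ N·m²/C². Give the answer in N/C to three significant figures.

At angle θ the dipole field magnitude is E = (kp/r³)·√(1 + 3cos²θ).
kp/r³ = (8.99×10⁹)(2.14×10⁻⁸) / (0.620)³ = 807.2 N/C.
√(1 + 3cos²52°) = √(1 + 3·0.3790) = √2.1371 ≈ 1.4619.
E ≈ 807.2 × 1.462 = 1180 N/C.

E ≈ 1180 N/C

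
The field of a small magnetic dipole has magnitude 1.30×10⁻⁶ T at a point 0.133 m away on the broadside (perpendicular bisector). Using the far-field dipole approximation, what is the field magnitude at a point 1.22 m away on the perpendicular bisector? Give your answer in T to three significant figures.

Dipole fields scale as 1/r³ in the far field; the geometry is the same at both points.
B₂ = B₁ · (r₁/r₂)³ = 1.30×10⁻⁶ · (0.133/1.22)³.
(r₁/r₂)³ = (0.109)³ = 0.001296.
B₂ ≈ 1.684×10⁻⁹ T.

B ≈ 1.68×10⁻⁹ T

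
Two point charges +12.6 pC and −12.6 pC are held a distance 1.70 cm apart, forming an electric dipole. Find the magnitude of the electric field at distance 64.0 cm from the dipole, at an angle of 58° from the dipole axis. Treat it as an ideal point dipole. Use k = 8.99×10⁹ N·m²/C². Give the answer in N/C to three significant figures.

Dipole moment p = qd = (1.26×10⁻¹¹ C)(0.0170 m) = 2.142×10⁻¹³ C·m.
At angle θ the dipole field magnitude is E = (kp/r³)·√(1 + 3cos²θ).
kp/r³ = (8.99×10⁹)(2.142×10⁻¹³) / (0.640)³ = 0.007346 N/C.
√(1 + 3cos²58°) = √(1 + 3·0.2808) = √1.8424 ≈ 1.3574.
E ≈ 0.007346 × 1.357 = 0.009971 N/C.

E ≈ 0.00997 N/C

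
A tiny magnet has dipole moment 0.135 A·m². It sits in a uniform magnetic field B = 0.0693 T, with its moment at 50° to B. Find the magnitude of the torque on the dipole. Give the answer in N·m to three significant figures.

τ ≈ 0.00717 N·m

Torque on a magnetic dipole: τ = mB sinθ.
τ = (0.135)(0.0693)·sin50° = 0.007167 N·m.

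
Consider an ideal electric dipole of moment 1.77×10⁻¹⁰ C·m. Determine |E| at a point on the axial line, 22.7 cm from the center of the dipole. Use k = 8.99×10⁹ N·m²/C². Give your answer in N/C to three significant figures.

On the dipole axis E = 2kp/r³.
E = 2·(8.99×10⁹)(1.77×10⁻¹⁰) / (0.227)³ = 272.1 N/C.

E ≈ 272 N/C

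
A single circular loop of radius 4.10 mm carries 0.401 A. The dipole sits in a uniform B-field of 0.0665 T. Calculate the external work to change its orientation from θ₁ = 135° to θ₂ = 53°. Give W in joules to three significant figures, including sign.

W ≈ -1.84×10⁻⁶ J

Magnetic moment m = IA = Iπa² = (0.401)·π·(0.00410)² = 2.118×10⁻⁵ A·m².
W_ext = ΔU = −mB cosθ₂ + mB cosθ₁ = mB(cosθ₁ − cosθ₂).
W = (2.118×10⁻⁵)(0.0665)·(cos135° − cos53°) = (1.408×10⁻⁶)·(-1.3089) = -1.844×10⁻⁶ J.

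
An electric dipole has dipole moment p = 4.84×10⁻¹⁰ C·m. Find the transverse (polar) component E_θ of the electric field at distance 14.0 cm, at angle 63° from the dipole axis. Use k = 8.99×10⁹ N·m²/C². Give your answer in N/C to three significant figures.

E_θ ≈ 1410 N/C

For a dipole, E_θ = (kp sinθ)/r³.
kp/r³ = (8.99×10⁹)(4.84×10⁻¹⁰)/(0.140)³ = 1586 N/C.
E_θ = 1586·sin63° = 1413 N/C.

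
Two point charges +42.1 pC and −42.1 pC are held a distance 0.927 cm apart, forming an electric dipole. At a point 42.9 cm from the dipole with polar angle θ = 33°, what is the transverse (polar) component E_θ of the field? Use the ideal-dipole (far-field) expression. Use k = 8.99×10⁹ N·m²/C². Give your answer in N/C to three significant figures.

E_θ ≈ 0.0242 N/C

Dipole moment p = qd = (4.21×10⁻¹¹ C)(0.00927 m) = 3.903×10⁻¹³ C·m.
For a dipole, E_θ = (kp sinθ)/r³.
kp/r³ = (8.99×10⁹)(3.903×10⁻¹³)/(0.429)³ = 0.04444 N/C.
E_θ = 0.04444·sin33° = 0.02420 N/C.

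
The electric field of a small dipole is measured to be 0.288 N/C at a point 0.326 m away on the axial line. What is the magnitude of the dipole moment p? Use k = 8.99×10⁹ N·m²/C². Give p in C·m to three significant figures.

p ≈ 5.55×10⁻¹³ C·m

On axis E = 2kp/r³, so p = Er³/(2k).
p = (0.288)·(0.326)³ / (2·8.99×10⁹) = 5.550×10⁻¹³ C·m.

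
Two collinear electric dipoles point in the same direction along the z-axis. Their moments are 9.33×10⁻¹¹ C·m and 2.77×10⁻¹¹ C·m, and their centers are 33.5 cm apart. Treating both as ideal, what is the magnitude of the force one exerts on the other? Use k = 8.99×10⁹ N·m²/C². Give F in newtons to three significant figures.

F ≈ 1.11×10⁻⁸ N

On-axis field of dipole 1 at distance r: E = 2kp₁/r³. Force on dipole 2 is F = p₂·dE/dr (gradient along axis).
dE/dr = −6kp₁/r⁴, so |F| = 6kp₁p₂/r⁴ (attractive for aligned moments).
F = 6(8.99×10⁹)(9.33×10⁻¹¹)(2.77×10⁻¹¹)/(0.335)⁴ = 1.107×10⁻⁸ N.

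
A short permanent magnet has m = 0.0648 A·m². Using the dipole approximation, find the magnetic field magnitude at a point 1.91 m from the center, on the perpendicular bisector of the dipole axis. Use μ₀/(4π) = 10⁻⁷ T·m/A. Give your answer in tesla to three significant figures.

In the equatorial plane B = (μ₀/4π)·m/r³ (half the axial value).
B = (10⁻⁷)·(0.0648) / (1.91)³ = 9.300×10⁻¹⁰ T.

B ≈ 9.30×10⁻¹⁰ T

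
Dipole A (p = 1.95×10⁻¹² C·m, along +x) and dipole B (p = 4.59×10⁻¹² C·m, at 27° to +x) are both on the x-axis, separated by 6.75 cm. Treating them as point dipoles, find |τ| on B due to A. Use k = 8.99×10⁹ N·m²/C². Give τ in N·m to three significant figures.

The second dipole sits on the axis of the first, so the field there is axial: E₁ = 2kp₁/r³ along +x.
E₁ = 2(8.99×10⁹)(1.95×10⁻¹²)/(0.0675)³ = 114.0 N/C.
Torque on the second dipole: τ = p₂ E₁ sinθ.
τ = (4.59×10⁻¹²)(114.0)·sin27° = 2.376×10⁻¹⁰ N·m.

τ ≈ 2.38×10⁻¹⁰ N·m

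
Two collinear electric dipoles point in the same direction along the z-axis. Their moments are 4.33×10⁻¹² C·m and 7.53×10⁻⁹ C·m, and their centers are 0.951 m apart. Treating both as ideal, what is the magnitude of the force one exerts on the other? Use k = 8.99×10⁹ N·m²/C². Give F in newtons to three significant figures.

F ≈ 2.15×10⁻⁹ N

On-axis field of dipole 1 at distance r: E = 2kp₁/r³. Force on dipole 2 is F = p₂·dE/dr (gradient along axis).
dE/dr = −6kp₁/r⁴, so |F| = 6kp₁p₂/r⁴ (attractive for aligned moments).
F = 6(8.99×10⁹)(4.33×10⁻¹²)(7.53×10⁻⁹)/(0.951)⁴ = 2.150×10⁻⁹ N.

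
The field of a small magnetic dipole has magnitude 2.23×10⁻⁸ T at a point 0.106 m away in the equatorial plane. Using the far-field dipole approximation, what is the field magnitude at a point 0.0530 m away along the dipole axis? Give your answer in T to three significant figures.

B ≈ 3.57×10⁻⁷ T

Dipole fields scale as 1/r³ in the far field.
The axial field is twice the equatorial field at the same r, so the geometry factor is 2/1.
B₂ = B₁ · (2/1) · (r₁/r₂)³ = 2.23×10⁻⁸ · 2 · (0.106/0.0530)³.
(r₁/r₂)³ = (2)³ = 8.
B₂ ≈ 3.568×10⁻⁷ T.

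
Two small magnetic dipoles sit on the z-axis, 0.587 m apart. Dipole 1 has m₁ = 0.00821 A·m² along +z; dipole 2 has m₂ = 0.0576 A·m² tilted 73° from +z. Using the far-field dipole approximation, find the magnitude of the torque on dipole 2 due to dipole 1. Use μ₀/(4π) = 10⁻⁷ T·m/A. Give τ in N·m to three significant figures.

Dipole B is on the axis of dipole A, so B₁ there is axial: B₁ = (μ₀/4π)·2m₁/r³ along +z.
B₁ = 2(10⁻⁷)(0.00821)/(0.587)³ = 8.118×10⁻⁹ T.
τ = m₂ B₁ sinθ.
τ = (0.0576)(8.118×10⁻⁹)·sin73° = 4.472×10⁻¹⁰ N·m.

τ ≈ 4.47×10⁻¹⁰ N·m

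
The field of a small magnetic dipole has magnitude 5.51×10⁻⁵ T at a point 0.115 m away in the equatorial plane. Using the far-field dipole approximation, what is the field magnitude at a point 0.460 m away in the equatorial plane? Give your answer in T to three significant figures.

B ≈ 8.61×10⁻⁷ T

Dipole fields scale as 1/r³ in the far field; the geometry is the same at both points.
B₂ = B₁ · (r₁/r₂)³ = 5.51×10⁻⁵ · (0.115/0.460)³.
(r₁/r₂)³ = (0.25)³ = 0.01562.
B₂ ≈ 8.609×10⁻⁷ T.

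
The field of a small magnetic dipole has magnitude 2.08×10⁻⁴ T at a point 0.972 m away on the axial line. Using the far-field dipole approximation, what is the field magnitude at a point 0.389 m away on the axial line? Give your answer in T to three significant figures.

Dipole fields scale as 1/r³ in the far field; the geometry is the same at both points.
B₂ = B₁ · (r₁/r₂)³ = 2.08×10⁻⁴ · (0.972/0.389)³.
(r₁/r₂)³ = (2.499)³ = 15.6.
B₂ ≈ 0.003245 T.

B ≈ 0.00324 T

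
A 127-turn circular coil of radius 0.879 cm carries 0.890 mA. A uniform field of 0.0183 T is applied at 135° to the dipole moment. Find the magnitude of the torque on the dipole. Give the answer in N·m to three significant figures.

τ ≈ 3.55×10⁻⁷ N·m

m = NIA = NIπa² = 127·(8.90×10⁻⁴)·π·(0.00879)² = 2.744×10⁻⁵ A·m².
Torque on a magnetic dipole: τ = mB sinθ.
τ = (2.744×10⁻⁵)(0.0183)·sin135° = 3.551×10⁻⁷ N·m.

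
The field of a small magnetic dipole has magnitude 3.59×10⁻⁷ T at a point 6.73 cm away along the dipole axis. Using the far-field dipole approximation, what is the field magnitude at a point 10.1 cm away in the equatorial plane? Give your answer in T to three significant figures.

B ≈ 5.31×10⁻⁸ T

Dipole fields scale as 1/r³ in the far field.
The axial field is twice the equatorial field at the same r, so the geometry factor is 1/2.
B₂ = B₁ · (1/2) · (r₁/r₂)³ = 3.59×10⁻⁷ · 0.5 · (6.73/10.1)³.
(r₁/r₂)³ = (0.6663)³ = 0.2959.
B₂ ≈ 5.311×10⁻⁸ T.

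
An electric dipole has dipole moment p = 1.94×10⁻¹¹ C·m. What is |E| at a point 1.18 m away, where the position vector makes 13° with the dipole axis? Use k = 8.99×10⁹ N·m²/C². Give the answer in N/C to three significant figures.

At angle θ the dipole field magnitude is E = (kp/r³)·√(1 + 3cos²θ).
kp/r³ = (8.99×10⁹)(1.94×10⁻¹¹) / (1.18)³ = 0.1061 N/C.
√(1 + 3cos²13°) = √(1 + 3·0.9494) = √3.8482 ≈ 1.9617.
E ≈ 0.1061 × 1.962 = 0.2082 N/C.

E ≈ 0.208 N/C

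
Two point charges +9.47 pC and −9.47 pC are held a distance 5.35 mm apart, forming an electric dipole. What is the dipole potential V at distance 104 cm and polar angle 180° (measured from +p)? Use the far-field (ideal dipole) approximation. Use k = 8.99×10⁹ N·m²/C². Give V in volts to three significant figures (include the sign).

V ≈ -4.21×10⁻⁴ V

Dipole moment p = qd = (9.47×10⁻¹² C)(0.00535 m) = 5.066×10⁻¹⁴ C·m.
The dipole potential is V = kp cosθ / r².
V = (8.99×10⁹)(5.066×10⁻¹⁴)·cos180° / (1.04)² = -4.211×10⁻⁴ V.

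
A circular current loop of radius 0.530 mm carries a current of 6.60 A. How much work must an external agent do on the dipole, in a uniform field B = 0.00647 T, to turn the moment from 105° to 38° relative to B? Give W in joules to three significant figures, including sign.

W ≈ -3.94×10⁻⁸ J

Magnetic moment m = IA = Iπa² = (6.60)·π·(5.30×10⁻⁴)² = 5.824×10⁻⁶ A·m².
W_ext = ΔU = −mB cosθ₂ + mB cosθ₁ = mB(cosθ₁ − cosθ₂).
W = (5.824×10⁻⁶)(0.00647)·(cos105° − cos38°) = (3.768×10⁻⁸)·(-1.0468) = -3.945×10⁻⁸ J.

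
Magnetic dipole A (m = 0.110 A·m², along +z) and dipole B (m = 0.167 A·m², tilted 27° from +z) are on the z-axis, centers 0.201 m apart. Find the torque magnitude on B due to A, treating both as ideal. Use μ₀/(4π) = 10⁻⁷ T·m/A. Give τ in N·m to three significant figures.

Dipole B is on the axis of dipole A, so B₁ there is axial: B₁ = (μ₀/4π)·2m₁/r³ along +z.
B₁ = 2(10⁻⁷)(0.110)/(0.201)³ = 2.709×10⁻⁶ T.
τ = m₂ B₁ sinθ.
τ = (0.167)(2.709×10⁻⁶)·sin27° = 2.054×10⁻⁷ N·m.

τ ≈ 2.05×10⁻⁷ N·m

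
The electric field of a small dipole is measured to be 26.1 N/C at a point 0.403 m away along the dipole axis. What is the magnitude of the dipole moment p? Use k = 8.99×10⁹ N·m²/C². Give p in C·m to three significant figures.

On axis E = 2kp/r³, so p = Er³/(2k).
p = (26.1)·(0.403)³ / (2·8.99×10⁹) = 9.501×10⁻¹¹ C·m.

p ≈ 9.50×10⁻¹¹ C·m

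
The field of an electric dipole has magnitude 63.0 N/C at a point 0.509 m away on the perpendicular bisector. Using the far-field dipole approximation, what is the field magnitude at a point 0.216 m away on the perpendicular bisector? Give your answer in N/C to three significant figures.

E ≈ 824 N/C

Dipole fields scale as 1/r³ in the far field; the geometry is the same at both points.
E₂ = E₁ · (r₁/r₂)³ = 63.0 · (0.509/0.216)³.
(r₁/r₂)³ = (2.356)³ = 13.09.
E₂ ≈ 824.4 N/C.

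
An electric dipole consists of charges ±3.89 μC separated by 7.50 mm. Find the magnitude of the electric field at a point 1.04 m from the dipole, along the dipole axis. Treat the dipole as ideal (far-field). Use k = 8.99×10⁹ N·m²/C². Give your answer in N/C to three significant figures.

Dipole moment p = qd = (3.89×10⁻⁶ C)(0.00750 m) = 2.918×10⁻⁸ C·m.
On the dipole axis E = 2kp/r³.
E = 2·(8.99×10⁹)(2.918×10⁻⁸) / (1.04)³ = 466.4 N/C.

E ≈ 466 N/C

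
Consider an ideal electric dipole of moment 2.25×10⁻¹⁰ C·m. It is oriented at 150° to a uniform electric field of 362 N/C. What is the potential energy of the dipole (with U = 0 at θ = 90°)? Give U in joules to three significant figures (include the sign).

U = −p·E = −pE cosθ.
U = −(2.25×10⁻¹⁰)(362)·cos150° = 7.054×10⁻⁸ J.

U ≈ 7.05×10⁻⁸ J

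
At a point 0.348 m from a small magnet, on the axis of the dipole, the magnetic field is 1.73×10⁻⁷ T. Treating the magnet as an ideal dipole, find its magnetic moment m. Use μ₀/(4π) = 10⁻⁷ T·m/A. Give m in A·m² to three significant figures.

m ≈ 0.0365 A·m²

On axis B = (μ₀/4π)·2m/r³, so m = Br³·4π/(μ₀·2).
m = (1.73×10⁻⁷)·(0.348)³ / (2·10⁻⁷) = 0.03645 A·m².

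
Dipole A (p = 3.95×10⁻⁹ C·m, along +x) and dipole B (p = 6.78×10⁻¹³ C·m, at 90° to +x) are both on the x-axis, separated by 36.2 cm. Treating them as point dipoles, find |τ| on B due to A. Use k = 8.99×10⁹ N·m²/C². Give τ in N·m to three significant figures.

The second dipole sits on the axis of the first, so the field there is axial: E₁ = 2kp₁/r³ along +x.
E₁ = 2(8.99×10⁹)(3.95×10⁻⁹)/(0.362)³ = 1497 N/C.
Torque on the second dipole: τ = p₂ E₁ sinθ.
τ = (6.78×10⁻¹³)(1497)·sin90° = 1.015×10⁻⁹ N·m.

τ ≈ 1.02×10⁻⁹ N·m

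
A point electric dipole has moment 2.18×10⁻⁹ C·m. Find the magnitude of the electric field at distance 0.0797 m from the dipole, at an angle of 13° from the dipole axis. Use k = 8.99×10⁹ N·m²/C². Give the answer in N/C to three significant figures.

At angle θ the dipole field magnitude is E = (kp/r³)·√(1 + 3cos²θ).
kp/r³ = (8.99×10⁹)(2.18×10⁻⁹) / (0.0797)³ = 3.871×10⁴ N/C.
√(1 + 3cos²13°) = √(1 + 3·0.9494) = √3.8482 ≈ 1.9617.
E ≈ 3.871×10⁴ × 1.962 = 7.594×10⁴ N/C.

E ≈ 7.59×10⁴ N/C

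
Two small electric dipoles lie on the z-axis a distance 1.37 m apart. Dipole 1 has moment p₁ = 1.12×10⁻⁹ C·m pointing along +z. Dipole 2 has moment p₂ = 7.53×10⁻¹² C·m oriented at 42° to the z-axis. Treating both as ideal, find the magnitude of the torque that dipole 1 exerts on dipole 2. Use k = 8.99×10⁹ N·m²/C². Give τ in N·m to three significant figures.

The second dipole sits on the axis of the first, so the field there is axial: E₁ = 2kp₁/r³ along +z.
E₁ = 2(8.99×10⁹)(1.12×10⁻⁹)/(1.37)³ = 7.832 N/C.
Torque on the second dipole: τ = p₂ E₁ sinθ.
τ = (7.53×10⁻¹²)(7.832)·sin42° = 3.946×10⁻¹¹ N·m.

τ ≈ 3.95×10⁻¹¹ N·m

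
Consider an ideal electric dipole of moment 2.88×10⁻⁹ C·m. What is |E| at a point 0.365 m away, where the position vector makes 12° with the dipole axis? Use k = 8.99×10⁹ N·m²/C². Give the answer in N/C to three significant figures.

At angle θ the dipole field magnitude is E = (kp/r³)·√(1 + 3cos²θ).
kp/r³ = (8.99×10⁹)(2.88×10⁻⁹) / (0.365)³ = 532.4 N/C.
√(1 + 3cos²12°) = √(1 + 3·0.9568) = √3.8703 ≈ 1.9673.
E ≈ 532.4 × 1.967 = 1047 N/C.

E ≈ 1050 N/C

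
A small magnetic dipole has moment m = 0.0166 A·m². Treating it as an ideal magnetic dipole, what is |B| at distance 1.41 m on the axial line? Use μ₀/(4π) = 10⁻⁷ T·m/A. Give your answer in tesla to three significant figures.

B ≈ 1.18×10⁻⁹ T

On axis B = (μ₀/4π)·2m/r³.
B = 2·(10⁻⁷)·(0.0166) / (1.41)³ = 1.184×10⁻⁹ T.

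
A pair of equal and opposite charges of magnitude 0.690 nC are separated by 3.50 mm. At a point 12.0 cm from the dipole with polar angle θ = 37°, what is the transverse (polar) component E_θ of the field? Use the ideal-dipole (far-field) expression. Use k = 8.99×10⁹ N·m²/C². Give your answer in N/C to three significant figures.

Dipole moment p = qd = (6.90×10⁻¹⁰ C)(0.00350 m) = 2.415×10⁻¹² C·m.
For a dipole, E_θ = (kp sinθ)/r³.
kp/r³ = (8.99×10⁹)(2.415×10⁻¹²)/(0.120)³ = 12.56 N/C.
E_θ = 12.56·sin37° = 7.561 N/C.

E_θ ≈ 7.56 N/C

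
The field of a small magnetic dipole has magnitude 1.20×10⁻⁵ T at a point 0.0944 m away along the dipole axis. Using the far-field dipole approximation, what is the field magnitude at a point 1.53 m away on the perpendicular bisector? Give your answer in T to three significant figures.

Dipole fields scale as 1/r³ in the far field.
The axial field is twice the equatorial field at the same r, so the geometry factor is 1/2.
B₂ = B₁ · (1/2) · (r₁/r₂)³ = 1.20×10⁻⁵ · 0.5 · (0.0944/1.53)³.
(r₁/r₂)³ = (0.0617)³ = 0.0002349.
B₂ ≈ 1.409×10⁻⁹ T.

B ≈ 1.41×10⁻⁹ T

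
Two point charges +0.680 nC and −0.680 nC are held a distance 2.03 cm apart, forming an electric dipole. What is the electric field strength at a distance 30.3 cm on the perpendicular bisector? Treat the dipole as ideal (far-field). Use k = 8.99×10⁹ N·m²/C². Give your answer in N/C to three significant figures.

Dipole moment p = qd = (6.80×10⁻¹⁰ C)(0.0203 m) = 1.38×10⁻¹¹ C·m.
On the perpendicular bisector E = kp/r³ (half the axial value at the same distance).
E = (8.99×10⁹)(1.38×10⁻¹¹) / (0.303)³ = 4.460 N/C.

E ≈ 4.46 N/C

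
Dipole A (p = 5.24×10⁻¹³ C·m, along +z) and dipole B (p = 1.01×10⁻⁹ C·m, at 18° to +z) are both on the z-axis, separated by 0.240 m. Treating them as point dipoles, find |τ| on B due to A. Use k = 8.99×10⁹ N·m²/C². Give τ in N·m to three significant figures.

The second dipole sits on the axis of the first, so the field there is axial: E₁ = 2kp₁/r³ along +z.
E₁ = 2(8.99×10⁹)(5.24×10⁻¹³)/(0.240)³ = 0.6815 N/C.
Torque on the second dipole: τ = p₂ E₁ sinθ.
τ = (1.01×10⁻⁹)(0.6815)·sin18° = 2.127×10⁻¹⁰ N·m.

τ ≈ 2.13×10⁻¹⁰ N·m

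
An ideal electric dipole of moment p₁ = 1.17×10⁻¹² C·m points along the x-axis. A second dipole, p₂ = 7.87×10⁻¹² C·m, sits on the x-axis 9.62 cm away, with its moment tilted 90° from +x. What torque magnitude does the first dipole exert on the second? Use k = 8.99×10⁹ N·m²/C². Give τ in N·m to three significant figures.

τ ≈ 1.86×10⁻¹⁰ N·m

The second dipole sits on the axis of the first, so the field there is axial: E₁ = 2kp₁/r³ along +x.
E₁ = 2(8.99×10⁹)(1.17×10⁻¹²)/(0.0962)³ = 23.63 N/C.
Torque on the second dipole: τ = p₂ E₁ sinθ.
τ = (7.87×10⁻¹²)(23.63)·sin90° = 1.860×10⁻¹⁰ N·m.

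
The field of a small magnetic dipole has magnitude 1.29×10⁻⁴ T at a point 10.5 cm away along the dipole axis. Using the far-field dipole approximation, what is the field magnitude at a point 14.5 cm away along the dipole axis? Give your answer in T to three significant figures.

B ≈ 4.90×10⁻⁵ T

Dipole fields scale as 1/r³ in the far field; the geometry is the same at both points.
B₂ = B₁ · (r₁/r₂)³ = 1.29×10⁻⁴ · (10.5/14.5)³.
(r₁/r₂)³ = (0.7241)³ = 0.3797.
B₂ ≈ 4.898×10⁻⁵ T.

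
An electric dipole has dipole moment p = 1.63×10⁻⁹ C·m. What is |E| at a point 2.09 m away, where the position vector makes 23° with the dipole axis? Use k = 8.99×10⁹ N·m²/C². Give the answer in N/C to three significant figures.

E ≈ 3.02 N/C

At angle θ the dipole field magnitude is E = (kp/r³)·√(1 + 3cos²θ).
kp/r³ = (8.99×10⁹)(1.63×10⁻⁹) / (2.09)³ = 1.605 N/C.
√(1 + 3cos²23°) = √(1 + 3·0.8473) = √3.5420 ≈ 1.8820.
E ≈ 1.605 × 1.882 = 3.021 N/C.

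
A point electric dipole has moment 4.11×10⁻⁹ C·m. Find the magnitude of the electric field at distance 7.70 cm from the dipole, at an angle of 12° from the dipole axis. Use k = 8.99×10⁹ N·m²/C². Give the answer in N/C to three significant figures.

E ≈ 1.59×10⁵ N/C

At angle θ the dipole field magnitude is E = (kp/r³)·√(1 + 3cos²θ).
kp/r³ = (8.99×10⁹)(4.11×10⁻⁹) / (0.0770)³ = 8.093×10⁴ N/C.
√(1 + 3cos²12°) = √(1 + 3·0.9568) = √3.8703 ≈ 1.9673.
E ≈ 8.093×10⁴ × 1.967 = 1.592×10⁵ N/C.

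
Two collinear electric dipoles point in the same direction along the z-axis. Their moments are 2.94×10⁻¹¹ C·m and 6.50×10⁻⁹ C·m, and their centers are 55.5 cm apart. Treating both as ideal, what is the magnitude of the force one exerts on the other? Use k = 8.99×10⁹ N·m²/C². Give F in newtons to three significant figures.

F ≈ 1.09×10⁻⁷ N

On-axis field of dipole 1 at distance r: E = 2kp₁/r³. Force on dipole 2 is F = p₂·dE/dr (gradient along axis).
dE/dr = −6kp₁/r⁴, so |F| = 6kp₁p₂/r⁴ (attractive for aligned moments).
F = 6(8.99×10⁹)(2.94×10⁻¹¹)(6.50×10⁻⁹)/(0.555)⁴ = 1.086×10⁻⁷ N.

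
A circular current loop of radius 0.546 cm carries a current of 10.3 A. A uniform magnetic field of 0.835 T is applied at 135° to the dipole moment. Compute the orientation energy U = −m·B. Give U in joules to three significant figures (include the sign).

Magnetic moment m = IA = Iπa² = (10.3)·π·(0.00546)² = 9.647×10⁻⁴ A·m².
U = −m·B = −mB cosθ.
U = −(9.647×10⁻⁴)(0.835)·cos135° = 5.696×10⁻⁴ J.

U ≈ 5.70×10⁻⁴ J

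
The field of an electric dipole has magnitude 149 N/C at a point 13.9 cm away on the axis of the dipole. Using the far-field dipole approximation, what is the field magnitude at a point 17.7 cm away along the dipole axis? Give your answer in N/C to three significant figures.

Dipole fields scale as 1/r³ in the far field; the geometry is the same at both points.
E₂ = E₁ · (r₁/r₂)³ = 149 · (13.9/17.7)³.
(r₁/r₂)³ = (0.7853)³ = 0.4843.
E₂ ≈ 72.16 N/C.

E ≈ 72.2 N/C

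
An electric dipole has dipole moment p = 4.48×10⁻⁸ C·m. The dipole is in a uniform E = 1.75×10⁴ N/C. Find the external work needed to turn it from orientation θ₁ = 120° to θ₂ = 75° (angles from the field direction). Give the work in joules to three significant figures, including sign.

W_ext = ΔU = U(θ₂) − U(θ₁) = −pE cosθ₂ − (−pE cosθ₁) = pE(cosθ₁ − cosθ₂).
W = (4.48×10⁻⁸)(1.75×10⁴)·(cos120° − cos75°) = (7.840×10⁻⁴)·(-0.7588) = -5.949×10⁻⁴ J.

W ≈ -5.95×10⁻⁴ J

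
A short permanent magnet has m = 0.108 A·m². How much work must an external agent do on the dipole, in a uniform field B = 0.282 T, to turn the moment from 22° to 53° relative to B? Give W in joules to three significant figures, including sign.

W_ext = ΔU = −mB cosθ₂ + mB cosθ₁ = mB(cosθ₁ − cosθ₂).
W = (0.108)(0.282)·(cos22° − cos53°) = (0.03046)·(+0.3254) = 0.009909 J.

W ≈ 0.00991 J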